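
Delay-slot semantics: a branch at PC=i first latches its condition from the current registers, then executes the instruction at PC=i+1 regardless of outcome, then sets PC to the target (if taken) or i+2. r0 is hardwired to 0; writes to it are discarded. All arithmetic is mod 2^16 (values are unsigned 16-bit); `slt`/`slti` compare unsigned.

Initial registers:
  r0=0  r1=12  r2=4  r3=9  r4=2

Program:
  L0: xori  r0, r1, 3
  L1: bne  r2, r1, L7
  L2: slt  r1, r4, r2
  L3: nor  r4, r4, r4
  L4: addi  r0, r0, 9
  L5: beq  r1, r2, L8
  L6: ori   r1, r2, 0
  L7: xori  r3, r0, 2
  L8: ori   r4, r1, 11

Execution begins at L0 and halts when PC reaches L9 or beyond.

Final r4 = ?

11

PC=0  xori  r0, r1, 3        | r0=0 r1=12 r2=4 r3=9 r4=2
PC=1  bne  r2, r1, L7        | r0=0 r1=12 r2=4 r3=9 r4=2  [TAKEN]
PC=2  slt  r1, r4, r2        | r0=0 r1=1 r2=4 r3=9 r4=2
PC=7  xori  r3, r0, 2        | r0=0 r1=1 r2=4 r3=2 r4=2
PC=8  ori   r4, r1, 11       | r0=0 r1=1 r2=4 r3=2 r4=11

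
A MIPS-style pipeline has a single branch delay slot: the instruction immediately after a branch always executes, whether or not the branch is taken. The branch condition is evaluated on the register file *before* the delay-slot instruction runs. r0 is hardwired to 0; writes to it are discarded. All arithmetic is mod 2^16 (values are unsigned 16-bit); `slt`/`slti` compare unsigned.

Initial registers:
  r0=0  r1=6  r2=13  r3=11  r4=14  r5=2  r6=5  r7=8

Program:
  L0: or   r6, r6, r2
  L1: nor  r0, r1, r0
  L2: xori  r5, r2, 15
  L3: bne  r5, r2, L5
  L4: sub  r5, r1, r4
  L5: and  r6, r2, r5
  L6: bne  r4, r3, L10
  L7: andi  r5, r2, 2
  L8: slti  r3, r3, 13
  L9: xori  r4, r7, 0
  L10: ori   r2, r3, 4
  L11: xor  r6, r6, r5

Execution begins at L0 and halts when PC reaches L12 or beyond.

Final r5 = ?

0

[0] or   r6, r6, r2  →  {r0:0, r1:6, r2:13, r3:11, r4:14, r5:2, r6:13, r7:8}
[1] nor  r0, r1, r0  →  {r0:0, r1:6, r2:13, r3:11, r4:14, r5:2, r6:13, r7:8}
[2] xori  r5, r2, 15  →  {r0:0, r1:6, r2:13, r3:11, r4:14, r5:2, r6:13, r7:8}
[3] bne  r5, r2, L5  →  {r0:0, r1:6, r2:13, r3:11, r4:14, r5:2, r6:13, r7:8}  ⟨branch taken⟩
[4] sub  r5, r1, r4  →  {r0:0, r1:6, r2:13, r3:11, r4:14, r5:65528, r6:13, r7:8}
[5] and  r6, r2, r5  →  {r0:0, r1:6, r2:13, r3:11, r4:14, r5:65528, r6:8, r7:8}
[6] bne  r4, r3, L10  →  {r0:0, r1:6, r2:13, r3:11, r4:14, r5:65528, r6:8, r7:8}  ⟨branch taken⟩
[7] andi  r5, r2, 2  →  {r0:0, r1:6, r2:13, r3:11, r4:14, r5:0, r6:8, r7:8}
[10] ori   r2, r3, 4  →  {r0:0, r1:6, r2:15, r3:11, r4:14, r5:0, r6:8, r7:8}
[11] xor  r6, r6, r5  →  {r0:0, r1:6, r2:15, r3:11, r4:14, r5:0, r6:8, r7:8}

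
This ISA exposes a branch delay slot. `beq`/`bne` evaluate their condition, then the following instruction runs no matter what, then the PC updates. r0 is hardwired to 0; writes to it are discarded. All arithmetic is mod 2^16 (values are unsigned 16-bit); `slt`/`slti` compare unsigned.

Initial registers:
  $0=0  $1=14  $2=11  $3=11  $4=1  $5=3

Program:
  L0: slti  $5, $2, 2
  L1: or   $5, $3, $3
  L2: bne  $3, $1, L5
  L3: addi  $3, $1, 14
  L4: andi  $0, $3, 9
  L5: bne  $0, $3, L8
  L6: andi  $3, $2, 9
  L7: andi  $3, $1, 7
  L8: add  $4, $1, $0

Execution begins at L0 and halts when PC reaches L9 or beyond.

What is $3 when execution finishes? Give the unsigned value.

9

[0] slti  $5, $2, 2  →  {$0:0, $1:14, $2:11, $3:11, $4:1, $5:0}
[1] or   $5, $3, $3  →  {$0:0, $1:14, $2:11, $3:11, $4:1, $5:11}
[2] bne  $3, $1, L5  →  {$0:0, $1:14, $2:11, $3:11, $4:1, $5:11}  ⟨branch taken⟩
[3] addi  $3, $1, 14  →  {$0:0, $1:14, $2:11, $3:28, $4:1, $5:11}
[5] bne  $0, $3, L8  →  {$0:0, $1:14, $2:11, $3:28, $4:1, $5:11}  ⟨branch taken⟩
[6] andi  $3, $2, 9  →  {$0:0, $1:14, $2:11, $3:9, $4:1, $5:11}
[8] add  $4, $1, $0  →  {$0:0, $1:14, $2:11, $3:9, $4:14, $5:11}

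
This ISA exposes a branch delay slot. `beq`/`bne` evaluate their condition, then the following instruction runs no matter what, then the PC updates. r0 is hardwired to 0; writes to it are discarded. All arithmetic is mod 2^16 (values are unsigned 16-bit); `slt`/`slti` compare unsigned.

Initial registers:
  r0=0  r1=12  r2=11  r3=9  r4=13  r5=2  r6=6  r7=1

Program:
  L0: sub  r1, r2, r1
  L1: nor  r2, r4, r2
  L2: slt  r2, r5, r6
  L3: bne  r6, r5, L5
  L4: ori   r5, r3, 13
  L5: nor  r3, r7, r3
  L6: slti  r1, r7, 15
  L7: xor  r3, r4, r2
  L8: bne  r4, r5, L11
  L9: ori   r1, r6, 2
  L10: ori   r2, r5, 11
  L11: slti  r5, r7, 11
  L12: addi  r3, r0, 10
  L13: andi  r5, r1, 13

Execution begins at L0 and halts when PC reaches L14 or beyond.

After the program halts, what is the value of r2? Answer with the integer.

#0 sub  r1, r2, r1 ; 0/65535/11/9/13/2/6/1
#1 nor  r2, r4, r2 ; 0/65535/65520/9/13/2/6/1
#2 slt  r2, r5, r6 ; 0/65535/1/9/13/2/6/1
#3 bne  r6, r5, L5 ; 0/65535/1/9/13/2/6/1 ; →target
#4 ori   r5, r3, 13 ; 0/65535/1/9/13/13/6/1
#5 nor  r3, r7, r3 ; 0/65535/1/65526/13/13/6/1
#6 slti  r1, r7, 15 ; 0/1/1/65526/13/13/6/1
#7 xor  r3, r4, r2 ; 0/1/1/12/13/13/6/1
#8 bne  r4, r5, L11 ; 0/1/1/12/13/13/6/1 ; →fallthru
#9 ori   r1, r6, 2 ; 0/6/1/12/13/13/6/1
#10 ori   r2, r5, 11 ; 0/6/15/12/13/13/6/1
#11 slti  r5, r7, 11 ; 0/6/15/12/13/1/6/1
#12 addi  r3, r0, 10 ; 0/6/15/10/13/1/6/1
#13 andi  r5, r1, 13 ; 0/6/15/10/13/4/6/1

15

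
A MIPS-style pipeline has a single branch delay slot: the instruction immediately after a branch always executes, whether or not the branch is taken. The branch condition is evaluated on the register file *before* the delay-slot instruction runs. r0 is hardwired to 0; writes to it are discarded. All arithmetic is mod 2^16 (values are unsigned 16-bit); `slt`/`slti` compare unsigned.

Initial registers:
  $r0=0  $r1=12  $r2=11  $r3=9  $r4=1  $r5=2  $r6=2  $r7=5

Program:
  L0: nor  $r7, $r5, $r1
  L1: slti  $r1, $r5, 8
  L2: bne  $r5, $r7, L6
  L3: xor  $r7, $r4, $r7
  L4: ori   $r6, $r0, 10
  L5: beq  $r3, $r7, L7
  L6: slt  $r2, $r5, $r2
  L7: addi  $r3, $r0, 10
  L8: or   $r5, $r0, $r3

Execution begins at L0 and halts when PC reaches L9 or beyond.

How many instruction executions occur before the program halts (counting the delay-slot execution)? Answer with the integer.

[0] nor  $r7, $r5, $r1  →  {$r0:0, $r1:12, $r2:11, $r3:9, $r4:1, $r5:2, $r6:2, $r7:65521}
[1] slti  $r1, $r5, 8  →  {$r0:0, $r1:1, $r2:11, $r3:9, $r4:1, $r5:2, $r6:2, $r7:65521}
[2] bne  $r5, $r7, L6  →  {$r0:0, $r1:1, $r2:11, $r3:9, $r4:1, $r5:2, $r6:2, $r7:65521}  ⟨branch taken⟩
[3] xor  $r7, $r4, $r7  →  {$r0:0, $r1:1, $r2:11, $r3:9, $r4:1, $r5:2, $r6:2, $r7:65520}
[6] slt  $r2, $r5, $r2  →  {$r0:0, $r1:1, $r2:1, $r3:9, $r4:1, $r5:2, $r6:2, $r7:65520}
[7] addi  $r3, $r0, 10  →  {$r0:0, $r1:1, $r2:1, $r3:10, $r4:1, $r5:2, $r6:2, $r7:65520}
[8] or   $r5, $r0, $r3  →  {$r0:0, $r1:1, $r2:1, $r3:10, $r4:1, $r5:10, $r6:2, $r7:65520}

7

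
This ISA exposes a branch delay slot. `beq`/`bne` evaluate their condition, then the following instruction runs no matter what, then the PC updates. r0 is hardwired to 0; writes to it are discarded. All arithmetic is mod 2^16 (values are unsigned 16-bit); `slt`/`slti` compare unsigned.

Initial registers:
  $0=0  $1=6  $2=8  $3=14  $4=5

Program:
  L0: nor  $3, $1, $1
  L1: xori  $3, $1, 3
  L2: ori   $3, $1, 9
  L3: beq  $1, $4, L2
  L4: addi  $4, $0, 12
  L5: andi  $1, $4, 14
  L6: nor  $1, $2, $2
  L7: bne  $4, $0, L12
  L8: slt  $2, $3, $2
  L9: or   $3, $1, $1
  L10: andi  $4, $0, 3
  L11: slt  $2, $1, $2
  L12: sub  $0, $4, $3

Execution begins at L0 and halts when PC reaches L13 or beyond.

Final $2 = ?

  step pc=0: nor  $3, $1, $1  regs=(0,6,8,65529,5)
  step pc=1: xori  $3, $1, 3  regs=(0,6,8,5,5)
  step pc=2: ori   $3, $1, 9  regs=(0,6,8,15,5)
  step pc=3: beq  $1, $4, L2  cond=F  regs=(0,6,8,15,5)
  step pc=4: addi  $4, $0, 12  regs=(0,6,8,15,12)
  step pc=5: andi  $1, $4, 14  regs=(0,12,8,15,12)
  step pc=6: nor  $1, $2, $2  regs=(0,65527,8,15,12)
  step pc=7: bne  $4, $0, L12  cond=T  regs=(0,65527,8,15,12)
  step pc=8: slt  $2, $3, $2  regs=(0,65527,0,15,12)
  step pc=12: sub  $0, $4, $3  regs=(0,65527,0,15,12)

0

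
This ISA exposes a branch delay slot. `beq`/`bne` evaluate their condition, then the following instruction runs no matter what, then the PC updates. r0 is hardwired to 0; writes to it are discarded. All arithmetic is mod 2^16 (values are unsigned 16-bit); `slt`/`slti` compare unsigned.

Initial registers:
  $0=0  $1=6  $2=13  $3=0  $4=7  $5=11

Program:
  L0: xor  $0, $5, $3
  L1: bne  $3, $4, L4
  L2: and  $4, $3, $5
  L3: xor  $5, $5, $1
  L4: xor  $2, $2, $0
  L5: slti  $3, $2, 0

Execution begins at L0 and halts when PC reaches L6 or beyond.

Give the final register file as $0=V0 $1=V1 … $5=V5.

#0 xor  $0, $5, $3 ; 0/6/13/0/7/11
#1 bne  $3, $4, L4 ; 0/6/13/0/7/11 ; →target
#2 and  $4, $3, $5 ; 0/6/13/0/0/11
#4 xor  $2, $2, $0 ; 0/6/13/0/0/11
#5 slti  $3, $2, 0 ; 0/6/13/0/0/11

$0=0 $1=6 $2=13 $3=0 $4=0 $5=11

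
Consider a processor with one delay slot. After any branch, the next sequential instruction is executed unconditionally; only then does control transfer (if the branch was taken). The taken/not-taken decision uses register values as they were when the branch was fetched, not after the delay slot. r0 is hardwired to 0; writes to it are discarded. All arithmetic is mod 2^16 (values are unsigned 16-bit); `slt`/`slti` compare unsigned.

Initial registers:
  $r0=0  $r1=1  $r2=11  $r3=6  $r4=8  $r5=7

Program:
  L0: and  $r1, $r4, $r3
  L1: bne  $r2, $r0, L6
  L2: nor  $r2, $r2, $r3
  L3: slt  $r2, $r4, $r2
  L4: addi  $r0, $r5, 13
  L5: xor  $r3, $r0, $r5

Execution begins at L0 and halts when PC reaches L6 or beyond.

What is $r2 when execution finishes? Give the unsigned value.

#0 and  $r1, $r4, $r3 ; 0/0/11/6/8/7
#1 bne  $r2, $r0, L6 ; 0/0/11/6/8/7 ; →target
#2 nor  $r2, $r2, $r3 ; 0/0/65520/6/8/7

65520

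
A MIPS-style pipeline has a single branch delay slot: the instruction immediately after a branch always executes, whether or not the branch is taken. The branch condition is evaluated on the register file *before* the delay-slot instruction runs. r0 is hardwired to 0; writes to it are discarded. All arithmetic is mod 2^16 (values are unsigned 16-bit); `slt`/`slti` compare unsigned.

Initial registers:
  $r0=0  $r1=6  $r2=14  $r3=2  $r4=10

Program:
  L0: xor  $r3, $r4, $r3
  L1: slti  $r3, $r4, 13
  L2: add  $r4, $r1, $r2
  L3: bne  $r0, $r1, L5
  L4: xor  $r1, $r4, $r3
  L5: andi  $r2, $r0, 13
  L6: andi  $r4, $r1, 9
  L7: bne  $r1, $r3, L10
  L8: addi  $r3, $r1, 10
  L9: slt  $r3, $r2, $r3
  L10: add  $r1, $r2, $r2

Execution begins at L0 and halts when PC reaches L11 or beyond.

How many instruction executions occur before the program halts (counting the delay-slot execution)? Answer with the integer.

  step pc=0: xor  $r3, $r4, $r3  regs=(0,6,14,8,10)
  step pc=1: slti  $r3, $r4, 13  regs=(0,6,14,1,10)
  step pc=2: add  $r4, $r1, $r2  regs=(0,6,14,1,20)
  step pc=3: bne  $r0, $r1, L5  cond=T  regs=(0,6,14,1,20)
  step pc=4: xor  $r1, $r4, $r3  regs=(0,21,14,1,20)
  step pc=5: andi  $r2, $r0, 13  regs=(0,21,0,1,20)
  step pc=6: andi  $r4, $r1, 9  regs=(0,21,0,1,1)
  step pc=7: bne  $r1, $r3, L10  cond=T  regs=(0,21,0,1,1)
  step pc=8: addi  $r3, $r1, 10  regs=(0,21,0,31,1)
  step pc=10: add  $r1, $r2, $r2  regs=(0,0,0,31,1)

10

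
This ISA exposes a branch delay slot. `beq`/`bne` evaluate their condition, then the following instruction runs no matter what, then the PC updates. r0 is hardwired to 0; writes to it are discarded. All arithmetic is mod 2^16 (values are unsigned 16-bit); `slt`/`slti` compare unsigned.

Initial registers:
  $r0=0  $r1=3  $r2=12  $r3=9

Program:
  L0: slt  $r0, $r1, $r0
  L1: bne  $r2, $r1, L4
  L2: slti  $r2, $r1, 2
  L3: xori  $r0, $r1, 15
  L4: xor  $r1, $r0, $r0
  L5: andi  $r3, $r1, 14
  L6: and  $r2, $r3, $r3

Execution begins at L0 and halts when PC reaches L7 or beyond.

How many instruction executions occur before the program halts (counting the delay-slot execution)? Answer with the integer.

6

  step pc=0: slt  $r0, $r1, $r0  regs=(0,3,12,9)
  step pc=1: bne  $r2, $r1, L4  cond=T  regs=(0,3,12,9)
  step pc=2: slti  $r2, $r1, 2  regs=(0,3,0,9)
  step pc=4: xor  $r1, $r0, $r0  regs=(0,0,0,9)
  step pc=5: andi  $r3, $r1, 14  regs=(0,0,0,0)
  step pc=6: and  $r2, $r3, $r3  regs=(0,0,0,0)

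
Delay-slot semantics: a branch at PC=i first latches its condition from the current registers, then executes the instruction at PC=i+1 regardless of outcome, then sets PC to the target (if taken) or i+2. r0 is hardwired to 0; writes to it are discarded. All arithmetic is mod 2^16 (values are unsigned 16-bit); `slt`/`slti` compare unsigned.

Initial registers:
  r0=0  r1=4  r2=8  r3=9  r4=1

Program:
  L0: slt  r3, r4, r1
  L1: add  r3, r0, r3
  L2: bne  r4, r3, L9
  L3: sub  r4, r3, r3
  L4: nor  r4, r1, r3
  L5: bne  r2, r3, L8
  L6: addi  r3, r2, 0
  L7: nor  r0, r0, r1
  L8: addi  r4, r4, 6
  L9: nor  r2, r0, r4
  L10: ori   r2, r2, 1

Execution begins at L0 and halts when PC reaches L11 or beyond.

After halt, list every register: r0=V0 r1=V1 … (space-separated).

#0 slt  r3, r4, r1 ; 0/4/8/1/1
#1 add  r3, r0, r3 ; 0/4/8/1/1
#2 bne  r4, r3, L9 ; 0/4/8/1/1 ; →fallthru
#3 sub  r4, r3, r3 ; 0/4/8/1/0
#4 nor  r4, r1, r3 ; 0/4/8/1/65530
#5 bne  r2, r3, L8 ; 0/4/8/1/65530 ; →target
#6 addi  r3, r2, 0 ; 0/4/8/8/65530
#8 addi  r4, r4, 6 ; 0/4/8/8/0
#9 nor  r2, r0, r4 ; 0/4/65535/8/0
#10 ori   r2, r2, 1 ; 0/4/65535/8/0

r0=0 r1=4 r2=65535 r3=8 r4=0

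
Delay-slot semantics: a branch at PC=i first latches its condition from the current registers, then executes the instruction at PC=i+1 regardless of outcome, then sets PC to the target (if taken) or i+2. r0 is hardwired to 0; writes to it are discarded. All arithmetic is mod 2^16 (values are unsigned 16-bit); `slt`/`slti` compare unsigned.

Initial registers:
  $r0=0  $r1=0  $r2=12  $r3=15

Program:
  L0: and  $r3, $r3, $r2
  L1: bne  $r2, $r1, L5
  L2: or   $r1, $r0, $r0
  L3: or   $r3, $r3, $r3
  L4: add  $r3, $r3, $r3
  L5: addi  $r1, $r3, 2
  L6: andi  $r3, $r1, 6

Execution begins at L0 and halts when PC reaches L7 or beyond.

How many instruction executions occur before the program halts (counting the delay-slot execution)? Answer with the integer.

  step pc=0: and  $r3, $r3, $r2  regs=(0,0,12,12)
  step pc=1: bne  $r2, $r1, L5  cond=T  regs=(0,0,12,12)
  step pc=2: or   $r1, $r0, $r0  regs=(0,0,12,12)
  step pc=5: addi  $r1, $r3, 2  regs=(0,14,12,12)
  step pc=6: andi  $r3, $r1, 6  regs=(0,14,12,6)

5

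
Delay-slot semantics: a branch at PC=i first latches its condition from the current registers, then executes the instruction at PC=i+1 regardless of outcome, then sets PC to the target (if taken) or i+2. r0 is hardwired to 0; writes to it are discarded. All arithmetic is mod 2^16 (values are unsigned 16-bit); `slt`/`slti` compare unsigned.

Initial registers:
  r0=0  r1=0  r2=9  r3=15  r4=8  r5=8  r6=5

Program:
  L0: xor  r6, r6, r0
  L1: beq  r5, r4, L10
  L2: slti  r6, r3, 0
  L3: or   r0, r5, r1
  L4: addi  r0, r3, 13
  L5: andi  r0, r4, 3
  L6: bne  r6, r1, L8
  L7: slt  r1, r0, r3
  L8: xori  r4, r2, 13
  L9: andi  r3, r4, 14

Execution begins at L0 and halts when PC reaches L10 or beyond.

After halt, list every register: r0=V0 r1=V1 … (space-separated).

PC=0  xor  r6, r6, r0        | r0=0 r1=0 r2=9 r3=15 r4=8 r5=8 r6=5
PC=1  beq  r5, r4, L10       | r0=0 r1=0 r2=9 r3=15 r4=8 r5=8 r6=5  [TAKEN]
PC=2  slti  r6, r3, 0        | r0=0 r1=0 r2=9 r3=15 r4=8 r5=8 r6=0

r0=0 r1=0 r2=9 r3=15 r4=8 r5=8 r6=0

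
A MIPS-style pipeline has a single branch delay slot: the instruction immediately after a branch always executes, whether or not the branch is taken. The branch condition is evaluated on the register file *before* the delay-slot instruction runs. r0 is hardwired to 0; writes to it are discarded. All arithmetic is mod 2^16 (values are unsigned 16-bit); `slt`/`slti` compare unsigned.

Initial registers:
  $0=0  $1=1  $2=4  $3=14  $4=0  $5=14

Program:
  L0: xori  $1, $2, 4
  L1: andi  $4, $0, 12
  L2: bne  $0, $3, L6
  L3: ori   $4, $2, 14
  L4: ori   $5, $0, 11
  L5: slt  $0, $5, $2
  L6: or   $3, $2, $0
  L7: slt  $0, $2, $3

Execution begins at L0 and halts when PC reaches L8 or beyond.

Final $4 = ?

14

[0] xori  $1, $2, 4  →  {$0:0, $1:0, $2:4, $3:14, $4:0, $5:14}
[1] andi  $4, $0, 12  →  {$0:0, $1:0, $2:4, $3:14, $4:0, $5:14}
[2] bne  $0, $3, L6  →  {$0:0, $1:0, $2:4, $3:14, $4:0, $5:14}  ⟨branch taken⟩
[3] ori   $4, $2, 14  →  {$0:0, $1:0, $2:4, $3:14, $4:14, $5:14}
[6] or   $3, $2, $0  →  {$0:0, $1:0, $2:4, $3:4, $4:14, $5:14}
[7] slt  $0, $2, $3  →  {$0:0, $1:0, $2:4, $3:4, $4:14, $5:14}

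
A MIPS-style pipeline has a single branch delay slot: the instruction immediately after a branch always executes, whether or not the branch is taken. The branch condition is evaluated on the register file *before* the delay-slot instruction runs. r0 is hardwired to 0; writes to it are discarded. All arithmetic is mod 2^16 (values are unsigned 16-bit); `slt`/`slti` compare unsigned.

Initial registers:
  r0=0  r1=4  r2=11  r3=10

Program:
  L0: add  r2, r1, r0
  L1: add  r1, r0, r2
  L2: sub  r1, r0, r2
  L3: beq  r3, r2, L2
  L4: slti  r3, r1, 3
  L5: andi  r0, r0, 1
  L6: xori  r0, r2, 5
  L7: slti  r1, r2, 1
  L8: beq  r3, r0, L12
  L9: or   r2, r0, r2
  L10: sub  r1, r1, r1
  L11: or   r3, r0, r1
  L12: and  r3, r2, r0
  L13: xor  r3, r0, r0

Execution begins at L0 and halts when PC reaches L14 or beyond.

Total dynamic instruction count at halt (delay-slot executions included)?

#0 add  r2, r1, r0 ; 0/4/4/10
#1 add  r1, r0, r2 ; 0/4/4/10
#2 sub  r1, r0, r2 ; 0/65532/4/10
#3 beq  r3, r2, L2 ; 0/65532/4/10 ; →fallthru
#4 slti  r3, r1, 3 ; 0/65532/4/0
#5 andi  r0, r0, 1 ; 0/65532/4/0
#6 xori  r0, r2, 5 ; 0/65532/4/0
#7 slti  r1, r2, 1 ; 0/0/4/0
#8 beq  r3, r0, L12 ; 0/0/4/0 ; →target
#9 or   r2, r0, r2 ; 0/0/4/0
#12 and  r3, r2, r0 ; 0/0/4/0
#13 xor  r3, r0, r0 ; 0/0/4/0

12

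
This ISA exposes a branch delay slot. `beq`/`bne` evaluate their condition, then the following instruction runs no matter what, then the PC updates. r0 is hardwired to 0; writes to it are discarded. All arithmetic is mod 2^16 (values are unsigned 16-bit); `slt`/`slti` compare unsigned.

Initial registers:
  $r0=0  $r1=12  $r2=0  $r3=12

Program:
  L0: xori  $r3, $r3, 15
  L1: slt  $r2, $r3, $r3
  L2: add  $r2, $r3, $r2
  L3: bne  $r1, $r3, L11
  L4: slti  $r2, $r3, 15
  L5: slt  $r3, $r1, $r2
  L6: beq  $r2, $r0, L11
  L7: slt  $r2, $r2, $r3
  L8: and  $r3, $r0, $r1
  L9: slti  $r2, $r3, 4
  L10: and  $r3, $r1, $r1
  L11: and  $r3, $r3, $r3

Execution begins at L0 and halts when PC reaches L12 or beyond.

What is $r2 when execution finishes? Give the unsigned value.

1

PC=0  xori  $r3, $r3, 15     | $r0=0 $r1=12 $r2=0 $r3=3
PC=1  slt  $r2, $r3, $r3     | $r0=0 $r1=12 $r2=0 $r3=3
PC=2  add  $r2, $r3, $r2     | $r0=0 $r1=12 $r2=3 $r3=3
PC=3  bne  $r1, $r3, L11     | $r0=0 $r1=12 $r2=3 $r3=3  [TAKEN]
PC=4  slti  $r2, $r3, 15     | $r0=0 $r1=12 $r2=1 $r3=3
PC=11 and  $r3, $r3, $r3     | $r0=0 $r1=12 $r2=1 $r3=3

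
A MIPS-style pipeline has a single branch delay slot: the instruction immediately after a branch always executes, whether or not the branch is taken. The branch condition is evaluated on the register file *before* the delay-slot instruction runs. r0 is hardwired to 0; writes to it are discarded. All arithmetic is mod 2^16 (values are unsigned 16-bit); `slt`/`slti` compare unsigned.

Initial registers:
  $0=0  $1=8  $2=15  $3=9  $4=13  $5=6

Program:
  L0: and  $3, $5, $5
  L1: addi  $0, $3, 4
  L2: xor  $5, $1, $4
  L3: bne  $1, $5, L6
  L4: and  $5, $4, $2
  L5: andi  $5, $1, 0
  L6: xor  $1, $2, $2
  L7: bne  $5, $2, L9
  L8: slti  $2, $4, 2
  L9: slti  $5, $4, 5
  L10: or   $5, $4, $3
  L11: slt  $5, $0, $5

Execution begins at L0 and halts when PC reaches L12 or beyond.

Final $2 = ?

0

#0 and  $3, $5, $5 ; 0/8/15/6/13/6
#1 addi  $0, $3, 4 ; 0/8/15/6/13/6
#2 xor  $5, $1, $4 ; 0/8/15/6/13/5
#3 bne  $1, $5, L6 ; 0/8/15/6/13/5 ; →target
#4 and  $5, $4, $2 ; 0/8/15/6/13/13
#6 xor  $1, $2, $2 ; 0/0/15/6/13/13
#7 bne  $5, $2, L9 ; 0/0/15/6/13/13 ; →target
#8 slti  $2, $4, 2 ; 0/0/0/6/13/13
#9 slti  $5, $4, 5 ; 0/0/0/6/13/0
#10 or   $5, $4, $3 ; 0/0/0/6/13/15
#11 slt  $5, $0, $5 ; 0/0/0/6/13/1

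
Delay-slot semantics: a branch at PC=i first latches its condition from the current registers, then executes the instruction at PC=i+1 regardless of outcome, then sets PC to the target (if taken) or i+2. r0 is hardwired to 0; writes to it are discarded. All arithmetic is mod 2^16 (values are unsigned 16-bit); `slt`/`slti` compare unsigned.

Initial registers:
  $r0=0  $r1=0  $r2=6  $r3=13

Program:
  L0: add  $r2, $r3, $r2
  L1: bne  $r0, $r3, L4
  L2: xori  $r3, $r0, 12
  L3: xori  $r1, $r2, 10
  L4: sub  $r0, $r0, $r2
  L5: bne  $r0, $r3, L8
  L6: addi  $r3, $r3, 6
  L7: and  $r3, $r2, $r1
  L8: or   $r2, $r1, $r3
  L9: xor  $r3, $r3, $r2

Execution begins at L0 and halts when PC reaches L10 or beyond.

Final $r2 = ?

18

PC=0  add  $r2, $r3, $r2     | $r0=0 $r1=0 $r2=19 $r3=13
PC=1  bne  $r0, $r3, L4      | $r0=0 $r1=0 $r2=19 $r3=13  [TAKEN]
PC=2  xori  $r3, $r0, 12     | $r0=0 $r1=0 $r2=19 $r3=12
PC=4  sub  $r0, $r0, $r2     | $r0=0 $r1=0 $r2=19 $r3=12
PC=5  bne  $r0, $r3, L8      | $r0=0 $r1=0 $r2=19 $r3=12  [TAKEN]
PC=6  addi  $r3, $r3, 6      | $r0=0 $r1=0 $r2=19 $r3=18
PC=8  or   $r2, $r1, $r3     | $r0=0 $r1=0 $r2=18 $r3=18
PC=9  xor  $r3, $r3, $r2     | $r0=0 $r1=0 $r2=18 $r3=0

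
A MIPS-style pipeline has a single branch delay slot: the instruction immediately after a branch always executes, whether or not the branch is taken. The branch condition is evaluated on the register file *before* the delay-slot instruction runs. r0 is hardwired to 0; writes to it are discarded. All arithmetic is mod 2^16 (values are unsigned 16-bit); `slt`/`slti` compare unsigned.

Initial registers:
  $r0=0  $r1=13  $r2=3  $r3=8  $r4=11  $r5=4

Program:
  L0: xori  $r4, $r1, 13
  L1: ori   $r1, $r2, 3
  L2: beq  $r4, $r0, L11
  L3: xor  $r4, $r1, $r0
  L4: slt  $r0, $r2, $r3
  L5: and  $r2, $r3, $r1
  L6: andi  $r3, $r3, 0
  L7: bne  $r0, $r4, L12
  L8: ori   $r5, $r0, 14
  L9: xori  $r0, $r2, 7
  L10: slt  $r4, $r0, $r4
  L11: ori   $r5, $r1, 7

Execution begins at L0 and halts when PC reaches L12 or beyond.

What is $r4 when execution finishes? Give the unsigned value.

3

[0] xori  $r4, $r1, 13  →  {$r0:0, $r1:13, $r2:3, $r3:8, $r4:0, $r5:4}
[1] ori   $r1, $r2, 3  →  {$r0:0, $r1:3, $r2:3, $r3:8, $r4:0, $r5:4}
[2] beq  $r4, $r0, L11  →  {$r0:0, $r1:3, $r2:3, $r3:8, $r4:0, $r5:4}  ⟨branch taken⟩
[3] xor  $r4, $r1, $r0  →  {$r0:0, $r1:3, $r2:3, $r3:8, $r4:3, $r5:4}
[11] ori   $r5, $r1, 7  →  {$r0:0, $r1:3, $r2:3, $r3:8, $r4:3, $r5:7}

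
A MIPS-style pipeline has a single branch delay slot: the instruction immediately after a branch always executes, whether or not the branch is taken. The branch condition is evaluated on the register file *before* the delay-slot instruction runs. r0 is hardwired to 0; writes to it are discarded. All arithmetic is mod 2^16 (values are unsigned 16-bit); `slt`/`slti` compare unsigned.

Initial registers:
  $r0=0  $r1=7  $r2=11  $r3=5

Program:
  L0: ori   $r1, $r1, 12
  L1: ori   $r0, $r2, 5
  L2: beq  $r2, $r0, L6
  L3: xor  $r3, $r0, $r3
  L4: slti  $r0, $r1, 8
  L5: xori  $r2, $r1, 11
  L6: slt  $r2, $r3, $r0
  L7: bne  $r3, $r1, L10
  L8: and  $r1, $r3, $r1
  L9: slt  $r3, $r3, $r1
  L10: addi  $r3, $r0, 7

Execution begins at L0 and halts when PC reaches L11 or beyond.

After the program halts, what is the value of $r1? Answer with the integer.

5

  step pc=0: ori   $r1, $r1, 12  regs=(0,15,11,5)
  step pc=1: ori   $r0, $r2, 5  regs=(0,15,11,5)
  step pc=2: beq  $r2, $r0, L6  cond=F  regs=(0,15,11,5)
  step pc=3: xor  $r3, $r0, $r3  regs=(0,15,11,5)
  step pc=4: slti  $r0, $r1, 8  regs=(0,15,11,5)
  step pc=5: xori  $r2, $r1, 11  regs=(0,15,4,5)
  step pc=6: slt  $r2, $r3, $r0  regs=(0,15,0,5)
  step pc=7: bne  $r3, $r1, L10  cond=T  regs=(0,15,0,5)
  step pc=8: and  $r1, $r3, $r1  regs=(0,5,0,5)
  step pc=10: addi  $r3, $r0, 7  regs=(0,5,0,7)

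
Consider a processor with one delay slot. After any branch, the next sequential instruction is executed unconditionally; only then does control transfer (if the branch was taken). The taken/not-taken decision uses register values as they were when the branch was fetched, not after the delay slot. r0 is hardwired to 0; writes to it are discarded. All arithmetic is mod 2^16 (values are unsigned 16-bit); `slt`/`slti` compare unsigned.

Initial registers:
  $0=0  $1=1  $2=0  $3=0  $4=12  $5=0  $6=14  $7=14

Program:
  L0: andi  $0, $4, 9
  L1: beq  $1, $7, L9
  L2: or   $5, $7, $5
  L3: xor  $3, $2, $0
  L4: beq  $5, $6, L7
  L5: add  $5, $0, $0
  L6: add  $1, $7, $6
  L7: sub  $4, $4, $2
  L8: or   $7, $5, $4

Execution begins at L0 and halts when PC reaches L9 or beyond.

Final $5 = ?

0

PC=0  andi  $0, $4, 9        | $0=0 $1=1 $2=0 $3=0 $4=12 $5=0 $6=14 $7=14
PC=1  beq  $1, $7, L9        | $0=0 $1=1 $2=0 $3=0 $4=12 $5=0 $6=14 $7=14  [not taken]
PC=2  or   $5, $7, $5        | $0=0 $1=1 $2=0 $3=0 $4=12 $5=14 $6=14 $7=14
PC=3  xor  $3, $2, $0        | $0=0 $1=1 $2=0 $3=0 $4=12 $5=14 $6=14 $7=14
PC=4  beq  $5, $6, L7        | $0=0 $1=1 $2=0 $3=0 $4=12 $5=14 $6=14 $7=14  [TAKEN]
PC=5  add  $5, $0, $0        | $0=0 $1=1 $2=0 $3=0 $4=12 $5=0 $6=14 $7=14
PC=7  sub  $4, $4, $2        | $0=0 $1=1 $2=0 $3=0 $4=12 $5=0 $6=14 $7=14
PC=8  or   $7, $5, $4        | $0=0 $1=1 $2=0 $3=0 $4=12 $5=0 $6=14 $7=12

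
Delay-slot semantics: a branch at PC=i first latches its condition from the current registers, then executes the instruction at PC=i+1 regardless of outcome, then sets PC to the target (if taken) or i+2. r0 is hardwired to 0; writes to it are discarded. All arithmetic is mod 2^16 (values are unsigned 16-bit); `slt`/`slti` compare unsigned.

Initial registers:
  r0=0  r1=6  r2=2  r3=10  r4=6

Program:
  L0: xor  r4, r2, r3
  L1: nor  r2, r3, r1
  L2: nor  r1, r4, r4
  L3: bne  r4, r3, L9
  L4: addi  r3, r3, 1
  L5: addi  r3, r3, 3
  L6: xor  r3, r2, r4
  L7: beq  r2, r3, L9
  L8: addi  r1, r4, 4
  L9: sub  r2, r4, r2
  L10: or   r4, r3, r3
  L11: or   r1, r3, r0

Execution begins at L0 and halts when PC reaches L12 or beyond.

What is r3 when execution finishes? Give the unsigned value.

11

PC=0  xor  r4, r2, r3        | r0=0 r1=6 r2=2 r3=10 r4=8
PC=1  nor  r2, r3, r1        | r0=0 r1=6 r2=65521 r3=10 r4=8
PC=2  nor  r1, r4, r4        | r0=0 r1=65527 r2=65521 r3=10 r4=8
PC=3  bne  r4, r3, L9        | r0=0 r1=65527 r2=65521 r3=10 r4=8  [TAKEN]
PC=4  addi  r3, r3, 1        | r0=0 r1=65527 r2=65521 r3=11 r4=8
PC=9  sub  r2, r4, r2        | r0=0 r1=65527 r2=23 r3=11 r4=8
PC=10 or   r4, r3, r3        | r0=0 r1=65527 r2=23 r3=11 r4=11
PC=11 or   r1, r3, r0        | r0=0 r1=11 r2=23 r3=11 r4=11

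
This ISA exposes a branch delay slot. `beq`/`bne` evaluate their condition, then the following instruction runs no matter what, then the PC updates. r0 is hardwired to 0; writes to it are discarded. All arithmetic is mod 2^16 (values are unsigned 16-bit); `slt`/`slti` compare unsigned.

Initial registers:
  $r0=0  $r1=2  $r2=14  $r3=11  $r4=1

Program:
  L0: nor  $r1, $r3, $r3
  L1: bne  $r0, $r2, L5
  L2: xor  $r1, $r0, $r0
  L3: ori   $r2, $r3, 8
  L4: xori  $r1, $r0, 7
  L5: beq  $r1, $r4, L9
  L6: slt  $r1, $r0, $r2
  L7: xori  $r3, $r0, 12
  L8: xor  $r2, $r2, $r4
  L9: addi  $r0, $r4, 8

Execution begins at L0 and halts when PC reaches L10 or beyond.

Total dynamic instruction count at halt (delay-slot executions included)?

  step pc=0: nor  $r1, $r3, $r3  regs=(0,65524,14,11,1)
  step pc=1: bne  $r0, $r2, L5  cond=T  regs=(0,65524,14,11,1)
  step pc=2: xor  $r1, $r0, $r0  regs=(0,0,14,11,1)
  step pc=5: beq  $r1, $r4, L9  cond=F  regs=(0,0,14,11,1)
  step pc=6: slt  $r1, $r0, $r2  regs=(0,1,14,11,1)
  step pc=7: xori  $r3, $r0, 12  regs=(0,1,14,12,1)
  step pc=8: xor  $r2, $r2, $r4  regs=(0,1,15,12,1)
  step pc=9: addi  $r0, $r4, 8  regs=(0,1,15,12,1)

8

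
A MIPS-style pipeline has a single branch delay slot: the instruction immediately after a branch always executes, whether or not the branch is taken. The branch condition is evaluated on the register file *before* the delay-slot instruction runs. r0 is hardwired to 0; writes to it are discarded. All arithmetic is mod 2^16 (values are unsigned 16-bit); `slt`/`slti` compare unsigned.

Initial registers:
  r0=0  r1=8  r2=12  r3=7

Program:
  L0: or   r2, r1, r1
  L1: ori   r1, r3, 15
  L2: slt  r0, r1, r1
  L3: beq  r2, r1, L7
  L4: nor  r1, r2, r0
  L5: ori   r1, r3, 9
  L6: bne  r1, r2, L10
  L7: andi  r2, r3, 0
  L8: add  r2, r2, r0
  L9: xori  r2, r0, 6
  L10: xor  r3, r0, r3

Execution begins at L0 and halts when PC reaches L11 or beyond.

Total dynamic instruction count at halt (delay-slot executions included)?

PC=0  or   r2, r1, r1        | r0=0 r1=8 r2=8 r3=7
PC=1  ori   r1, r3, 15       | r0=0 r1=15 r2=8 r3=7
PC=2  slt  r0, r1, r1        | r0=0 r1=15 r2=8 r3=7
PC=3  beq  r2, r1, L7        | r0=0 r1=15 r2=8 r3=7  [not taken]
PC=4  nor  r1, r2, r0        | r0=0 r1=65527 r2=8 r3=7
PC=5  ori   r1, r3, 9        | r0=0 r1=15 r2=8 r3=7
PC=6  bne  r1, r2, L10       | r0=0 r1=15 r2=8 r3=7  [TAKEN]
PC=7  andi  r2, r3, 0        | r0=0 r1=15 r2=0 r3=7
PC=10 xor  r3, r0, r3        | r0=0 r1=15 r2=0 r3=7

9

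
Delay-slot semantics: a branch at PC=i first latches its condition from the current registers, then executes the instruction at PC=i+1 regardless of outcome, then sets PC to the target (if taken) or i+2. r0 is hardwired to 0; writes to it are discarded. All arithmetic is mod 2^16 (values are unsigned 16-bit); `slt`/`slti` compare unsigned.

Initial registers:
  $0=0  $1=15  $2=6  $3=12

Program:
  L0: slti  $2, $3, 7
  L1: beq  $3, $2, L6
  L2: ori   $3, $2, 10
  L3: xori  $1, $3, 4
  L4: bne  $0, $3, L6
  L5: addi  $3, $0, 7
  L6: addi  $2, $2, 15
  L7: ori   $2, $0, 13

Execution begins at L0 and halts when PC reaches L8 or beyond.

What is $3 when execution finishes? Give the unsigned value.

#0 slti  $2, $3, 7 ; 0/15/0/12
#1 beq  $3, $2, L6 ; 0/15/0/12 ; →fallthru
#2 ori   $3, $2, 10 ; 0/15/0/10
#3 xori  $1, $3, 4 ; 0/14/0/10
#4 bne  $0, $3, L6 ; 0/14/0/10 ; →target
#5 addi  $3, $0, 7 ; 0/14/0/7
#6 addi  $2, $2, 15 ; 0/14/15/7
#7 ori   $2, $0, 13 ; 0/14/13/7

7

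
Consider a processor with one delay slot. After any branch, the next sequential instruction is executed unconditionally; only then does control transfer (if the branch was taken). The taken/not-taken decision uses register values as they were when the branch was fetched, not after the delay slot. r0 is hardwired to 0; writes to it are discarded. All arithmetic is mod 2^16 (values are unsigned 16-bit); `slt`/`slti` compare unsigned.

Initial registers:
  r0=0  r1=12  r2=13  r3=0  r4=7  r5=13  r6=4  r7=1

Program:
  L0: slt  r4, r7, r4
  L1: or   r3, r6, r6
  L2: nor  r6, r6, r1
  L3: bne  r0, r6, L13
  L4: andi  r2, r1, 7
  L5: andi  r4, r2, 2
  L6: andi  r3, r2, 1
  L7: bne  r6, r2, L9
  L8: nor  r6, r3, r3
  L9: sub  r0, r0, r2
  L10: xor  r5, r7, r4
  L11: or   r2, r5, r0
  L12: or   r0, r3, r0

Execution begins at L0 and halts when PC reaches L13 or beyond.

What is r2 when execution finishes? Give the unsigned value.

#0 slt  r4, r7, r4 ; 0/12/13/0/1/13/4/1
#1 or   r3, r6, r6 ; 0/12/13/4/1/13/4/1
#2 nor  r6, r6, r1 ; 0/12/13/4/1/13/65523/1
#3 bne  r0, r6, L13 ; 0/12/13/4/1/13/65523/1 ; →target
#4 andi  r2, r1, 7 ; 0/12/4/4/1/13/65523/1

4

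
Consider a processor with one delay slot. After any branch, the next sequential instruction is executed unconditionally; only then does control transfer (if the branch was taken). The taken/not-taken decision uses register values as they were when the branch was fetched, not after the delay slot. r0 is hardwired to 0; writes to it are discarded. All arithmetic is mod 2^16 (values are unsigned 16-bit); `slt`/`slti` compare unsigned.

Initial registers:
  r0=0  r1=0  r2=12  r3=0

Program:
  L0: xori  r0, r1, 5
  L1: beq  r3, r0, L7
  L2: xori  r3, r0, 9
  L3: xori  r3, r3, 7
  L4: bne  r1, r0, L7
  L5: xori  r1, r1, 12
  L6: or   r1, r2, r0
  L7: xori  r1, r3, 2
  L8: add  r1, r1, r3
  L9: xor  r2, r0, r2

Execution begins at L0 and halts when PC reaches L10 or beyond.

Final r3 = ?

#0 xori  r0, r1, 5 ; 0/0/12/0
#1 beq  r3, r0, L7 ; 0/0/12/0 ; →target
#2 xori  r3, r0, 9 ; 0/0/12/9
#7 xori  r1, r3, 2 ; 0/11/12/9
#8 add  r1, r1, r3 ; 0/20/12/9
#9 xor  r2, r0, r2 ; 0/20/12/9

9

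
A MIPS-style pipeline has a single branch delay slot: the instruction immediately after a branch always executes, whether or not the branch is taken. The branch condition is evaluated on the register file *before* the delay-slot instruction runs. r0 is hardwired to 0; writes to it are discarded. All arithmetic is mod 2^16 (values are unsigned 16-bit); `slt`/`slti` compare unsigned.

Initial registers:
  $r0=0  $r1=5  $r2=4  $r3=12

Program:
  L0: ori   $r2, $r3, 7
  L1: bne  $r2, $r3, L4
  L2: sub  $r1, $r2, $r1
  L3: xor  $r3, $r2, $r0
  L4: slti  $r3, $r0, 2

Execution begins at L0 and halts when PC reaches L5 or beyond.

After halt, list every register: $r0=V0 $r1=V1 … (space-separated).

  step pc=0: ori   $r2, $r3, 7  regs=(0,5,15,12)
  step pc=1: bne  $r2, $r3, L4  cond=T  regs=(0,5,15,12)
  step pc=2: sub  $r1, $r2, $r1  regs=(0,10,15,12)
  step pc=4: slti  $r3, $r0, 2  regs=(0,10,15,1)

$r0=0 $r1=10 $r2=15 $r3=1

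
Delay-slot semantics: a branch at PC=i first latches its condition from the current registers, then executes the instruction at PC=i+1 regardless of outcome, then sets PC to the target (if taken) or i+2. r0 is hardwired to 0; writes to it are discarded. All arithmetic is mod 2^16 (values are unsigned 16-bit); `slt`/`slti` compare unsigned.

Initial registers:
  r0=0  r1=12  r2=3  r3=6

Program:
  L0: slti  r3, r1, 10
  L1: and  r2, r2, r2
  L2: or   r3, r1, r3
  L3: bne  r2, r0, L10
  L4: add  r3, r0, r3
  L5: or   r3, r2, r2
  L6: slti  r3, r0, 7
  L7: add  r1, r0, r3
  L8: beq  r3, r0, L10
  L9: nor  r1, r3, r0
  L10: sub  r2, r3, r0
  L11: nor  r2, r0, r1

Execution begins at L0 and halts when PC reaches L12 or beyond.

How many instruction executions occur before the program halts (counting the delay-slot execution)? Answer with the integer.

7

PC=0  slti  r3, r1, 10       | r0=0 r1=12 r2=3 r3=0
PC=1  and  r2, r2, r2        | r0=0 r1=12 r2=3 r3=0
PC=2  or   r3, r1, r3        | r0=0 r1=12 r2=3 r3=12
PC=3  bne  r2, r0, L10       | r0=0 r1=12 r2=3 r3=12  [TAKEN]
PC=4  add  r3, r0, r3        | r0=0 r1=12 r2=3 r3=12
PC=10 sub  r2, r3, r0        | r0=0 r1=12 r2=12 r3=12
PC=11 nor  r2, r0, r1        | r0=0 r1=12 r2=65523 r3=12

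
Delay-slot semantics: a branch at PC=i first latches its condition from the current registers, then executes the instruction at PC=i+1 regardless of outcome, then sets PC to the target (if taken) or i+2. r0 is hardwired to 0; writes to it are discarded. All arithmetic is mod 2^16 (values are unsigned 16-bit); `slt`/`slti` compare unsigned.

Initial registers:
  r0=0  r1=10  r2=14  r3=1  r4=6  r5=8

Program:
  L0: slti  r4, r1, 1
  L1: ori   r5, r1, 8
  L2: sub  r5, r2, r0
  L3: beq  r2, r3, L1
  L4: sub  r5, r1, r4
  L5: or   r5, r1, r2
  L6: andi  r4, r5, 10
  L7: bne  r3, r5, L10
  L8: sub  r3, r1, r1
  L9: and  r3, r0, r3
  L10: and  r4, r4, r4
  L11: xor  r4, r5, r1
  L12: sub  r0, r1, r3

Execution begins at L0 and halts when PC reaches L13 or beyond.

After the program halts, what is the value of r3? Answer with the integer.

0

PC=0  slti  r4, r1, 1        | r0=0 r1=10 r2=14 r3=1 r4=0 r5=8
PC=1  ori   r5, r1, 8        | r0=0 r1=10 r2=14 r3=1 r4=0 r5=10
PC=2  sub  r5, r2, r0        | r0=0 r1=10 r2=14 r3=1 r4=0 r5=14
PC=3  beq  r2, r3, L1        | r0=0 r1=10 r2=14 r3=1 r4=0 r5=14  [not taken]
PC=4  sub  r5, r1, r4        | r0=0 r1=10 r2=14 r3=1 r4=0 r5=10
PC=5  or   r5, r1, r2        | r0=0 r1=10 r2=14 r3=1 r4=0 r5=14
PC=6  andi  r4, r5, 10       | r0=0 r1=10 r2=14 r3=1 r4=10 r5=14
PC=7  bne  r3, r5, L10       | r0=0 r1=10 r2=14 r3=1 r4=10 r5=14  [TAKEN]
PC=8  sub  r3, r1, r1        | r0=0 r1=10 r2=14 r3=0 r4=10 r5=14
PC=10 and  r4, r4, r4        | r0=0 r1=10 r2=14 r3=0 r4=10 r5=14
PC=11 xor  r4, r5, r1        | r0=0 r1=10 r2=14 r3=0 r4=4 r5=14
PC=12 sub  r0, r1, r3        | r0=0 r1=10 r2=14 r3=0 r4=4 r5=14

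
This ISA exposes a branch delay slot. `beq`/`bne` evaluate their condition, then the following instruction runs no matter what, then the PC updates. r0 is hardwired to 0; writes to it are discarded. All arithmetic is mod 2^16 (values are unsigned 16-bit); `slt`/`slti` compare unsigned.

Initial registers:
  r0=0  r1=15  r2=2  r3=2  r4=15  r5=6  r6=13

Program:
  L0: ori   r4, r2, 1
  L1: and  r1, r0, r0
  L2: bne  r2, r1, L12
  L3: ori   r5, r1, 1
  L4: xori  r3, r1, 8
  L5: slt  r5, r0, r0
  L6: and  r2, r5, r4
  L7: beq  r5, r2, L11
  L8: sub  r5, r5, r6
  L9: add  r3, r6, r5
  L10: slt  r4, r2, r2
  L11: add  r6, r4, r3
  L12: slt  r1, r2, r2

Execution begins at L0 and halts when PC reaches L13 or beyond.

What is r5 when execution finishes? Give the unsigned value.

[0] ori   r4, r2, 1  →  {r0:0, r1:15, r2:2, r3:2, r4:3, r5:6, r6:13}
[1] and  r1, r0, r0  →  {r0:0, r1:0, r2:2, r3:2, r4:3, r5:6, r6:13}
[2] bne  r2, r1, L12  →  {r0:0, r1:0, r2:2, r3:2, r4:3, r5:6, r6:13}  ⟨branch taken⟩
[3] ori   r5, r1, 1  →  {r0:0, r1:0, r2:2, r3:2, r4:3, r5:1, r6:13}
[12] slt  r1, r2, r2  →  {r0:0, r1:0, r2:2, r3:2, r4:3, r5:1, r6:13}

1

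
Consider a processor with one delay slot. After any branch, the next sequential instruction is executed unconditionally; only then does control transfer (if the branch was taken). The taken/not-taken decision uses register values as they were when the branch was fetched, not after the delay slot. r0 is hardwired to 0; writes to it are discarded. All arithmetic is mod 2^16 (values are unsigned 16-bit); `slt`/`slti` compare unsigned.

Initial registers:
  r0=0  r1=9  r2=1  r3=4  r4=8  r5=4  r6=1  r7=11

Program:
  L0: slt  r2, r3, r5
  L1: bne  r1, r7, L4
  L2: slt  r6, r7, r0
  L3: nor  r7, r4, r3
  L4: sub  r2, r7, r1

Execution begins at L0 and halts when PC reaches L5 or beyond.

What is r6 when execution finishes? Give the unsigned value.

  step pc=0: slt  r2, r3, r5  regs=(0,9,0,4,8,4,1,11)
  step pc=1: bne  r1, r7, L4  cond=T  regs=(0,9,0,4,8,4,1,11)
  step pc=2: slt  r6, r7, r0  regs=(0,9,0,4,8,4,0,11)
  step pc=4: sub  r2, r7, r1  regs=(0,9,2,4,8,4,0,11)

0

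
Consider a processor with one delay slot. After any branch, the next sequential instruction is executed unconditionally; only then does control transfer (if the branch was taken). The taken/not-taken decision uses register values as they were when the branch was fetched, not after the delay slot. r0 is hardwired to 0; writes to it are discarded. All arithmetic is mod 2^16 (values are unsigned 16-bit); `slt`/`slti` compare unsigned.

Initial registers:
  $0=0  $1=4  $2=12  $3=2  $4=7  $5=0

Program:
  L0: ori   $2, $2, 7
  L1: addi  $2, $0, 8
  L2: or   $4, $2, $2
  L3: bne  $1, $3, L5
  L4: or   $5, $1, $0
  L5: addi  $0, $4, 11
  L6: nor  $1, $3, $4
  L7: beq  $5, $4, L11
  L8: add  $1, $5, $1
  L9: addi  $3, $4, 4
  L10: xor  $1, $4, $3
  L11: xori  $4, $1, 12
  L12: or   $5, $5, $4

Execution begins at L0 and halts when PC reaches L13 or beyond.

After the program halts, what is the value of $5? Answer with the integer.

  step pc=0: ori   $2, $2, 7  regs=(0,4,15,2,7,0)
  step pc=1: addi  $2, $0, 8  regs=(0,4,8,2,7,0)
  step pc=2: or   $4, $2, $2  regs=(0,4,8,2,8,0)
  step pc=3: bne  $1, $3, L5  cond=T  regs=(0,4,8,2,8,0)
  step pc=4: or   $5, $1, $0  regs=(0,4,8,2,8,4)
  step pc=5: addi  $0, $4, 11  regs=(0,4,8,2,8,4)
  step pc=6: nor  $1, $3, $4  regs=(0,65525,8,2,8,4)
  step pc=7: beq  $5, $4, L11  cond=F  regs=(0,65525,8,2,8,4)
  step pc=8: add  $1, $5, $1  regs=(0,65529,8,2,8,4)
  step pc=9: addi  $3, $4, 4  regs=(0,65529,8,12,8,4)
  step pc=10: xor  $1, $4, $3  regs=(0,4,8,12,8,4)
  step pc=11: xori  $4, $1, 12  regs=(0,4,8,12,8,4)
  step pc=12: or   $5, $5, $4  regs=(0,4,8,12,8,12)

12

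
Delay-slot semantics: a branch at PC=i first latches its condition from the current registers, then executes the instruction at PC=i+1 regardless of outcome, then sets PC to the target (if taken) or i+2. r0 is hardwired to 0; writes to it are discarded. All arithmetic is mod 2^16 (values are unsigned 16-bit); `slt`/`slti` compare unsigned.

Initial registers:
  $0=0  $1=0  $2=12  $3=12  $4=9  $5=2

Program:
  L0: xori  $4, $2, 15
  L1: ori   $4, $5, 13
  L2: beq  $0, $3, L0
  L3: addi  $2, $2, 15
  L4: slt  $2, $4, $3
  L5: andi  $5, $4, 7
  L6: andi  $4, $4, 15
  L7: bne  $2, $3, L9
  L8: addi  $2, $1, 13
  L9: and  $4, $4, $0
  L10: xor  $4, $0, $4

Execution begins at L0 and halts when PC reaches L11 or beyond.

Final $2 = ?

13

[0] xori  $4, $2, 15  →  {$0:0, $1:0, $2:12, $3:12, $4:3, $5:2}
[1] ori   $4, $5, 13  →  {$0:0, $1:0, $2:12, $3:12, $4:15, $5:2}
[2] beq  $0, $3, L0  →  {$0:0, $1:0, $2:12, $3:12, $4:15, $5:2}  ⟨branch fallthrough⟩
[3] addi  $2, $2, 15  →  {$0:0, $1:0, $2:27, $3:12, $4:15, $5:2}
[4] slt  $2, $4, $3  →  {$0:0, $1:0, $2:0, $3:12, $4:15, $5:2}
[5] andi  $5, $4, 7  →  {$0:0, $1:0, $2:0, $3:12, $4:15, $5:7}
[6] andi  $4, $4, 15  →  {$0:0, $1:0, $2:0, $3:12, $4:15, $5:7}
[7] bne  $2, $3, L9  →  {$0:0, $1:0, $2:0, $3:12, $4:15, $5:7}  ⟨branch taken⟩
[8] addi  $2, $1, 13  →  {$0:0, $1:0, $2:13, $3:12, $4:15, $5:7}
[9] and  $4, $4, $0  →  {$0:0, $1:0, $2:13, $3:12, $4:0, $5:7}
[10] xor  $4, $0, $4  →  {$0:0, $1:0, $2:13, $3:12, $4:0, $5:7}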